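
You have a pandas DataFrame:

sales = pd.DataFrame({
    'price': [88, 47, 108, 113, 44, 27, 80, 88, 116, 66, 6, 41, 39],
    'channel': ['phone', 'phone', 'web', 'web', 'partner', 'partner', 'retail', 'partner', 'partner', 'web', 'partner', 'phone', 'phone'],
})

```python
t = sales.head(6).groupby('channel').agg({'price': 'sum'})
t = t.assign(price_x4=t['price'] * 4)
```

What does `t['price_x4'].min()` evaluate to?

take first 6 rows:
   price  channel
0     88    phone
1     47    phone
2    108      web
3    113      web
4     44  partner
5     27  partner
group by channel, sum of price:
         price
channel       
partner     71
phone      135
web        221
add column price_x4 = t['price'] * 4:
         price  price_x4
channel                 
partner     71       284
phone      135       540
web        221       884
Then the min of column 'price_x4': 284

284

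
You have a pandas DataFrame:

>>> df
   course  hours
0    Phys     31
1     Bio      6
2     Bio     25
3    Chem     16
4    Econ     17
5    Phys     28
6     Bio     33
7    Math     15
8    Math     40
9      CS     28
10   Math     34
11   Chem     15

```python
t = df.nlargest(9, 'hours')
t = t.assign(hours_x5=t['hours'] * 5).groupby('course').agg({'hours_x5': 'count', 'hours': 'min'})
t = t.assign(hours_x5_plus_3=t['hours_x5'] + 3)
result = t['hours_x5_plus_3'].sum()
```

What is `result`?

27

take 9 rows with largest hours:
   course  hours
8    Math     40
10   Math     34
6     Bio     33
0    Phys     31
5    Phys     28
9      CS     28
2     Bio     25
4    Econ     17
3    Chem     16
add column hours_x5 = t['hours'] * 5:
   course  hours  hours_x5
8    Math     40       200
10   Math     34       170
6     Bio     33       165
0    Phys     31       155
5    Phys     28       140
9      CS     28       140
2     Bio     25       125
4    Econ     17        85
3    Chem     16        80
group by course: count(hours_x5), min(hours):
        hours_x5  hours
course                 
Bio            2     25
CS             1     28
Chem           1     16
Econ           1     17
Math           2     34
Phys           2     28
add column hours_x5_plus_3 = t['hours_x5'] + 3:
        hours_x5  hours  hours_x5_plus_3
course                                  
Bio            2     25                5
CS             1     28                4
Chem           1     16                4
Econ           1     17                4
Math           2     34                5
Phys           2     28                5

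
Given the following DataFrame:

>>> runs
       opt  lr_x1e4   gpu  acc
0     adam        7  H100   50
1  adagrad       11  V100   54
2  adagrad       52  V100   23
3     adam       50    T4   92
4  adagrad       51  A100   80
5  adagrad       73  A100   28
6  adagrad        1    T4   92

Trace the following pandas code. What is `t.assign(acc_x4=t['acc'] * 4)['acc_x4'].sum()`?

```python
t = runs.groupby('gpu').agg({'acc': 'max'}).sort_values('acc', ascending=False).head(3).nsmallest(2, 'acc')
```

536

group by gpu, max of acc:
      acc
gpu      
A100   80
H100   50
T4     92
V100   54
sort by acc descending:
      acc
gpu      
T4     92
A100   80
V100   54
H100   50
take first 3 rows:
      acc
gpu      
T4     92
A100   80
V100   54
take 2 rows with smallest acc:
      acc
gpu      
V100   54
A100   80
add column acc_x4 = t['acc'] * 4:
      acc  acc_x4
gpu              
V100   54     216
A100   80     320
Then the sum of column 'acc_x4': 536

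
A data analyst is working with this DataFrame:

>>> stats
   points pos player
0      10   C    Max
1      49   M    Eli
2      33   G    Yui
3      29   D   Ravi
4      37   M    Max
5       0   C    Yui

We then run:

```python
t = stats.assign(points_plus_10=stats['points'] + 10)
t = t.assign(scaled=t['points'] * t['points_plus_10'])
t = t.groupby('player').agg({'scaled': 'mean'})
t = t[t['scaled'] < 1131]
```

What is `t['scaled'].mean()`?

839.5

add column points_plus_10 = stats['points'] + 10:
   points pos player  points_plus_10
0      10   C    Max              20
1      49   M    Eli              59
2      33   G    Yui              43
3      29   D   Ravi              39
4      37   M    Max              47
5       0   C    Yui              10
add column scaled = t['points'] * t['points_plus_10']:
   points pos player  points_plus_10  scaled
0      10   C    Max              20     200
1      49   M    Eli              59    2891
2      33   G    Yui              43    1419
3      29   D   Ravi              39    1131
4      37   M    Max              47    1739
5       0   C    Yui              10       0
group by player, mean of scaled:
        scaled
player        
Eli     2891.0
Max      969.5
Ravi    1131.0
Yui      709.5
filter rows where scaled < 1131:
        scaled
player        
Max      969.5
Yui      709.5
The mean of column 'scaled' is 839.5.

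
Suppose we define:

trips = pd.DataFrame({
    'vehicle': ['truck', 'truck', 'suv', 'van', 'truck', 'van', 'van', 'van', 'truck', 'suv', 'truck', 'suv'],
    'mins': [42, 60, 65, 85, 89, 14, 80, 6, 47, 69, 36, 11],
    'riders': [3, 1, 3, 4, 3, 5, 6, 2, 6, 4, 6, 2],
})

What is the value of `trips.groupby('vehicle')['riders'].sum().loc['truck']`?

19

group by vehicle, sum of riders:
vehicle
suv       9
truck    19
van      17
Name: riders, dtype: int64
So loc['truck'] = 19.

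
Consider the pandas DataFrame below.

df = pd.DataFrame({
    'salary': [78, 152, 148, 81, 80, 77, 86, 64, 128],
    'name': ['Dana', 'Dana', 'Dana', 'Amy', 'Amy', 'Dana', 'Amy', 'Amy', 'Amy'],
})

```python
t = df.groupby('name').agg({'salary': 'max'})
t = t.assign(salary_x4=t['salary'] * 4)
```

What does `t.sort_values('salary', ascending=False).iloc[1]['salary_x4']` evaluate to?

512

group by name, max of salary:
      salary
name        
Amy      128
Dana     152
add column salary_x4 = t['salary'] * 4:
      salary  salary_x4
name                   
Amy      128        512
Dana     152        608
sort by salary descending:
      salary  salary_x4
name                   
Dana     152        608
Amy      128        512
Then the value at position 1, column 'salary_x4': 512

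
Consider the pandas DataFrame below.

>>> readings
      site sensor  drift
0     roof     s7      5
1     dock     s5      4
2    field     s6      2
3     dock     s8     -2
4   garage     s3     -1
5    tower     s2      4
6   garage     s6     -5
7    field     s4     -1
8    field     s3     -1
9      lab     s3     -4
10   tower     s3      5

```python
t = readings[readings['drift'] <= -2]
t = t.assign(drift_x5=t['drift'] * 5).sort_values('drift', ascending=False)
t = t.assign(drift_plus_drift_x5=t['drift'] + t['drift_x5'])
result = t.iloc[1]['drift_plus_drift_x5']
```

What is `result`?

filter rows where drift <= -2:
     site sensor  drift
3    dock     s8     -2
6  garage     s6     -5
9     lab     s3     -4
add column drift_x5 = t['drift'] * 5:
     site sensor  drift  drift_x5
3    dock     s8     -2       -10
6  garage     s6     -5       -25
9     lab     s3     -4       -20
sort by drift descending:
     site sensor  drift  drift_x5
3    dock     s8     -2       -10
9     lab     s3     -4       -20
6  garage     s6     -5       -25
add column drift_plus_drift_x5 = t['drift'] + t['drift_x5']:
     site sensor  drift  drift_x5  drift_plus_drift_x5
3    dock     s8     -2       -10                  -12
9     lab     s3     -4       -20                  -24
6  garage     s6     -5       -25                  -30
Reading off the value at position 1, column 'drift_plus_drift_x5', we get -24.

-24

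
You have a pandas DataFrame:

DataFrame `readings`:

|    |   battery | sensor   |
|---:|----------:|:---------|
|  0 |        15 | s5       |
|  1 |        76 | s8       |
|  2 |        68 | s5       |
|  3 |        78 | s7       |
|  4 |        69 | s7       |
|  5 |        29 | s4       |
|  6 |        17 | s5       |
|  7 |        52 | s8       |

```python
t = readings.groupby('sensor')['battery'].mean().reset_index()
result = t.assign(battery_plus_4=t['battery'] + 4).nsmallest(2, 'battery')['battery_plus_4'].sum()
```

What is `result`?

group by sensor, mean of battery:
sensor
s4    29.000000
s5    33.333333
s7    73.500000
s8    64.000000
Name: battery, dtype: float64
reset_index():
  sensor    battery
0     s4  29.000000
1     s5  33.333333
2     s7  73.500000
3     s8  64.000000
add column battery_plus_4 = t['battery'] + 4:
  sensor    battery  battery_plus_4
0     s4  29.000000       33.000000
1     s5  33.333333       37.333333
2     s7  73.500000       77.500000
3     s8  64.000000       68.000000
take 2 rows with smallest battery:
  sensor    battery  battery_plus_4
0     s4  29.000000       33.000000
1     s5  33.333333       37.333333

70.3333333333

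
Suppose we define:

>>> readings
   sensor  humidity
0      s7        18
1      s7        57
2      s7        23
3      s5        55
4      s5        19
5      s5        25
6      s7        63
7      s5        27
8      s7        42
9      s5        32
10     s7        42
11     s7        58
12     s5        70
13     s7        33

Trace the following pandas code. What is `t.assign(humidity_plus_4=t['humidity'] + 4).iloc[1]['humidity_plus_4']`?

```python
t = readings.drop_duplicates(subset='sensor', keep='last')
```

37

drop duplicate sensor (keep=last):
   sensor  humidity
12     s5        70
13     s7        33
add column humidity_plus_4 = t['humidity'] + 4:
   sensor  humidity  humidity_plus_4
12     s5        70               74
13     s7        33               37
Hence 37.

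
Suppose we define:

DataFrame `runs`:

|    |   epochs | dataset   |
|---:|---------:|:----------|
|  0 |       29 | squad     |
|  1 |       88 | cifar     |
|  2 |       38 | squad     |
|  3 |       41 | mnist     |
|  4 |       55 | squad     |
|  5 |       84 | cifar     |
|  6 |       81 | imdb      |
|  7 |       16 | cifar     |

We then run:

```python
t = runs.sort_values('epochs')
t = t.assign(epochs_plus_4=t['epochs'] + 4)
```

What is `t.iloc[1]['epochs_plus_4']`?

sort by epochs:
   epochs dataset
7      16   cifar
0      29   squad
2      38   squad
3      41   mnist
4      55   squad
6      81    imdb
5      84   cifar
1      88   cifar
add column epochs_plus_4 = t['epochs'] + 4:
   epochs dataset  epochs_plus_4
7      16   cifar             20
0      29   squad             33
2      38   squad             42
3      41   mnist             45
4      55   squad             59
6      81    imdb             85
5      84   cifar             88
1      88   cifar             92
value at position 1, column 'epochs_plus_4' → 33

33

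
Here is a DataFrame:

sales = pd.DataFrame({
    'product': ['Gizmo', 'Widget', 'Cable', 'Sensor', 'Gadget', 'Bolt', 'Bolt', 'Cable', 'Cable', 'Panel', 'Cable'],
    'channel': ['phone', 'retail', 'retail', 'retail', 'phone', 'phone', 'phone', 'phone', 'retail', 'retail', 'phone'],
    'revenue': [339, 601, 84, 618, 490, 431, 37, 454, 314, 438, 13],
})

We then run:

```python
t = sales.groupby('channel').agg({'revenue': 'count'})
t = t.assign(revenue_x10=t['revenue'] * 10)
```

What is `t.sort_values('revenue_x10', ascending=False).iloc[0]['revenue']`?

6

group by channel, count of revenue:
         revenue
channel         
phone          6
retail         5
add column revenue_x10 = t['revenue'] * 10:
         revenue  revenue_x10
channel                      
phone          6           60
retail         5           50
sort by revenue_x10 descending:
         revenue  revenue_x10
channel                      
phone          6           60
retail         5           50
The value at position 0, column 'revenue' is 6.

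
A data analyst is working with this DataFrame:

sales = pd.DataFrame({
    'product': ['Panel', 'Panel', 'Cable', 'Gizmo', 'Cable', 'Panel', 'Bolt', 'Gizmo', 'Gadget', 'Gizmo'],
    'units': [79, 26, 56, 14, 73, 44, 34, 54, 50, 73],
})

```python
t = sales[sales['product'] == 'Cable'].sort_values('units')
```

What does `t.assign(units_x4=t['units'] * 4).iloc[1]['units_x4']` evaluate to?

filter rows where product == 'Cable':
  product  units
2   Cable     56
4   Cable     73
sort by units:
  product  units
2   Cable     56
4   Cable     73
add column units_x4 = t['units'] * 4:
  product  units  units_x4
2   Cable     56       224
4   Cable     73       292

292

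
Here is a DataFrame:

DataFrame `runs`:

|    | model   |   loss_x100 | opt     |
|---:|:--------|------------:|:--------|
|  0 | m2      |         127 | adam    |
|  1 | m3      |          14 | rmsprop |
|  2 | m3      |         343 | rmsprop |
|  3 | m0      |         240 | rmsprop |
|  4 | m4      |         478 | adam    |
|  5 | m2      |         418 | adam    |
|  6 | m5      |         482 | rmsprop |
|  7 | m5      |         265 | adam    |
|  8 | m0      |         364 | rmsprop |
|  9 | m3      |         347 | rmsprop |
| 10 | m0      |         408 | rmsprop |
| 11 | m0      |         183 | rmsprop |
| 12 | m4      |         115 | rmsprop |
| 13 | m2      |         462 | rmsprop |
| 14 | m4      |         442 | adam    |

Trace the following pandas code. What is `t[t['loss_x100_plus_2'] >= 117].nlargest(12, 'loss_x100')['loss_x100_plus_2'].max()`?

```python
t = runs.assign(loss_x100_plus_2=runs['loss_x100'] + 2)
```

add column loss_x100_plus_2 = runs['loss_x100'] + 2:
   model  loss_x100      opt  loss_x100_plus_2
0     m2        127     adam               129
1     m3         14  rmsprop                16
2     m3        343  rmsprop               345
3     m0        240  rmsprop               242
4     m4        478     adam               480
5     m2        418     adam               420
6     m5        482  rmsprop               484
7     m5        265     adam               267
8     m0        364  rmsprop               366
9     m3        347  rmsprop               349
10    m0        408  rmsprop               410
11    m0        183  rmsprop               185
12    m4        115  rmsprop               117
13    m2        462  rmsprop               464
14    m4        442     adam               444
filter rows where loss_x100_plus_2 >= 117:
   model  loss_x100      opt  loss_x100_plus_2
0     m2        127     adam               129
2     m3        343  rmsprop               345
3     m0        240  rmsprop               242
4     m4        478     adam               480
5     m2        418     adam               420
6     m5        482  rmsprop               484
7     m5        265     adam               267
8     m0        364  rmsprop               366
9     m3        347  rmsprop               349
10    m0        408  rmsprop               410
11    m0        183  rmsprop               185
12    m4        115  rmsprop               117
13    m2        462  rmsprop               464
14    m4        442     adam               444
take 12 rows with largest loss_x100:
   model  loss_x100      opt  loss_x100_plus_2
6     m5        482  rmsprop               484
4     m4        478     adam               480
13    m2        462  rmsprop               464
14    m4        442     adam               444
5     m2        418     adam               420
10    m0        408  rmsprop               410
8     m0        364  rmsprop               366
9     m3        347  rmsprop               349
2     m3        343  rmsprop               345
7     m5        265     adam               267
3     m0        240  rmsprop               242
11    m0        183  rmsprop               185
max of column 'loss_x100_plus_2' → 484

484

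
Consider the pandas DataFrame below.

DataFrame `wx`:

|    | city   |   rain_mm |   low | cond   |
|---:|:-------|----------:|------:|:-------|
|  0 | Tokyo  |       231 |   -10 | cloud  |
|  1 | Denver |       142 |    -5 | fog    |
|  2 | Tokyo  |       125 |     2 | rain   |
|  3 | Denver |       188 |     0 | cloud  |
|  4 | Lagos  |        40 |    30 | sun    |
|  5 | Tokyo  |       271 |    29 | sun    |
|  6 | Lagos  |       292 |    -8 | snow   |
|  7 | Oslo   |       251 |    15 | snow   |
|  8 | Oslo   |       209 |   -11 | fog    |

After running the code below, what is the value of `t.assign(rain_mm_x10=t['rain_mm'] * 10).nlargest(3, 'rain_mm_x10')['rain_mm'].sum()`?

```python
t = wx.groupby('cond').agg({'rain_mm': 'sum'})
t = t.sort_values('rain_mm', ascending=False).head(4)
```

group by cond, sum of rain_mm:
       rain_mm
cond          
cloud      419
fog        351
rain       125
snow       543
sun        311
sort by rain_mm descending:
       rain_mm
cond          
snow       543
cloud      419
fog        351
sun        311
rain       125
take first 4 rows:
       rain_mm
cond          
snow       543
cloud      419
fog        351
sun        311
add column rain_mm_x10 = t['rain_mm'] * 10:
       rain_mm  rain_mm_x10
cond                       
snow       543         5430
cloud      419         4190
fog        351         3510
sun        311         3110
take 3 rows with largest rain_mm_x10:
       rain_mm  rain_mm_x10
cond                       
snow       543         5430
cloud      419         4190
fog        351         3510

1313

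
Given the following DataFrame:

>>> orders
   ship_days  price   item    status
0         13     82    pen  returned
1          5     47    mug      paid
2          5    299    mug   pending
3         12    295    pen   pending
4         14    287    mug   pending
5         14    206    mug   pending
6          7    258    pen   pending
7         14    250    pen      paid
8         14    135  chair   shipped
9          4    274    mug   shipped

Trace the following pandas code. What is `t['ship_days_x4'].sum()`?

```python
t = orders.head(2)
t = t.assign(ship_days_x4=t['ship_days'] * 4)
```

72

take first 2 rows:
   ship_days  price item    status
0         13     82  pen  returned
1          5     47  mug      paid
add column ship_days_x4 = t['ship_days'] * 4:
   ship_days  price item    status  ship_days_x4
0         13     82  pen  returned            52
1          5     47  mug      paid            20
Hence 72.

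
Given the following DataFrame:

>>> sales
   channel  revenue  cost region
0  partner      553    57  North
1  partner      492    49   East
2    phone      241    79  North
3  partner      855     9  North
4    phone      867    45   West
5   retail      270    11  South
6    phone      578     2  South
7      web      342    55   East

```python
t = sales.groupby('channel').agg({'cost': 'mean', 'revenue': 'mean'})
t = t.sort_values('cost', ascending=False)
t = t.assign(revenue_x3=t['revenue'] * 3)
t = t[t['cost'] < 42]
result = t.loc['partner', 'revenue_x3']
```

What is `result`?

group by channel: mean(cost), mean(revenue):
              cost     revenue
channel                       
partner  38.333333  633.333333
phone    42.000000  562.000000
retail   11.000000  270.000000
web      55.000000  342.000000
sort by cost descending:
              cost     revenue
channel                       
web      55.000000  342.000000
phone    42.000000  562.000000
partner  38.333333  633.333333
retail   11.000000  270.000000
add column revenue_x3 = t['revenue'] * 3:
              cost     revenue  revenue_x3
channel                                   
web      55.000000  342.000000      1026.0
phone    42.000000  562.000000      1686.0
partner  38.333333  633.333333      1900.0
retail   11.000000  270.000000       810.0
filter rows where cost < 42:
              cost     revenue  revenue_x3
channel                                   
partner  38.333333  633.333333      1900.0
retail   11.000000  270.000000       810.0
The value at row 'partner', column 'revenue_x3' is 1900.0.

1900.0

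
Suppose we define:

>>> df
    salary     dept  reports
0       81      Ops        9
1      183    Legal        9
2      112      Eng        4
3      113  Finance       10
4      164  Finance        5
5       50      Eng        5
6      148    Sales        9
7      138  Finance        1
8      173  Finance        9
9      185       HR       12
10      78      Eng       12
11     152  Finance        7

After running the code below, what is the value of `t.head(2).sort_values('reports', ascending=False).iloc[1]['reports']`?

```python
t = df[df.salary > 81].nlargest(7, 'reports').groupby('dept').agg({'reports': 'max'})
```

filter rows where salary > 81:
    salary     dept  reports
1      183    Legal        9
2      112      Eng        4
3      113  Finance       10
4      164  Finance        5
6      148    Sales        9
7      138  Finance        1
8      173  Finance        9
9      185       HR       12
11     152  Finance        7
take 7 rows with largest reports:
    salary     dept  reports
9      185       HR       12
3      113  Finance       10
1      183    Legal        9
6      148    Sales        9
8      173  Finance        9
11     152  Finance        7
4      164  Finance        5
group by dept, max of reports:
         reports
dept            
Finance       10
HR            12
Legal          9
Sales          9
take first 2 rows:
         reports
dept            
Finance       10
HR            12
sort by reports descending:
         reports
dept            
HR            12
Finance       10
Taking the value at position 1, column 'reports' gives 10.

10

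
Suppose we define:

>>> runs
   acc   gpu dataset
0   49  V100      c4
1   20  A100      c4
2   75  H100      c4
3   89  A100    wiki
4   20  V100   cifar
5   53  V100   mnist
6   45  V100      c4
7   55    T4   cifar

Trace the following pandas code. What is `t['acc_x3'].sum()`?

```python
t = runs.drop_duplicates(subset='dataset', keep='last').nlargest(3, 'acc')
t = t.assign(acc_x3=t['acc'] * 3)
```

591

drop duplicate dataset (keep=last):
   acc   gpu dataset
3   89  A100    wiki
5   53  V100   mnist
6   45  V100      c4
7   55    T4   cifar
take 3 rows with largest acc:
   acc   gpu dataset
3   89  A100    wiki
7   55    T4   cifar
5   53  V100   mnist
add column acc_x3 = t['acc'] * 3:
   acc   gpu dataset  acc_x3
3   89  A100    wiki     267
7   55    T4   cifar     165
5   53  V100   mnist     159
Taking the sum of column 'acc_x3' gives 591.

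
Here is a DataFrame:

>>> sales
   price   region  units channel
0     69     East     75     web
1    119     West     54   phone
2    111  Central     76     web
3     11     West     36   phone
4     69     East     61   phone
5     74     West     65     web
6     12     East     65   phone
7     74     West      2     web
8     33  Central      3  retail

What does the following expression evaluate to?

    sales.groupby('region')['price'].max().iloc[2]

group by region, max of price:
region
Central    111
East        69
West       119
Name: price, dtype: int64
Then the value at position 2: 119

119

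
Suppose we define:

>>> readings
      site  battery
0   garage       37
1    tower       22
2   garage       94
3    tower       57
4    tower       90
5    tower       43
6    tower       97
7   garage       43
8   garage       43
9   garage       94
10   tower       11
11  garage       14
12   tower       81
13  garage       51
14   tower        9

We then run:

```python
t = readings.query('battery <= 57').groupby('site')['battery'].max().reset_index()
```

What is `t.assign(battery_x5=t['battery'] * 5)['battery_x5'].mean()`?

270.0

filter rows where battery <= 57:
      site  battery
0   garage       37
1    tower       22
3    tower       57
5    tower       43
7   garage       43
8   garage       43
10   tower       11
11  garage       14
13  garage       51
14   tower        9
group by site, max of battery:
site
garage    51
tower     57
Name: battery, dtype: int64
reset_index():
     site  battery
0  garage       51
1   tower       57
add column battery_x5 = t['battery'] * 5:
     site  battery  battery_x5
0  garage       51         255
1   tower       57         285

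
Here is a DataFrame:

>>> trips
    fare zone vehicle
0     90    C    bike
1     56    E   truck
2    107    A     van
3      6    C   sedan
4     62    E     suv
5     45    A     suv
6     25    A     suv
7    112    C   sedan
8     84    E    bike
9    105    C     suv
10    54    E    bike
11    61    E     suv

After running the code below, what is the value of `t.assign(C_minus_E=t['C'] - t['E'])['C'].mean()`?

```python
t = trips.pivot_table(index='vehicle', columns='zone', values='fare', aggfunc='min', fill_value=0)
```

pivot: rows=vehicle, cols=zone, min(fare):
zone       A    C   E
vehicle              
bike       0   90  54
sedan      0    6   0
suv       25  105  61
truck      0    0  56
van      107    0   0
add column C_minus_E = t['C'] - t['E']:
zone       A    C   E  C_minus_E
vehicle                         
bike       0   90  54         36
sedan      0    6   0          6
suv       25  105  61         44
truck      0    0  56        -56
van      107    0   0          0

40.2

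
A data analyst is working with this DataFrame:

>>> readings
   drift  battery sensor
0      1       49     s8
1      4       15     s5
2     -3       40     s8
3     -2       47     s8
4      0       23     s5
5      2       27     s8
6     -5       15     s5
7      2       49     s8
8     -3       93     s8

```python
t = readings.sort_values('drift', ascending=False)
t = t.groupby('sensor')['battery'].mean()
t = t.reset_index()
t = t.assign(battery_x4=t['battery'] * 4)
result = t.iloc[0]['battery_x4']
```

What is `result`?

70.6666666667

sort by drift descending:
   drift  battery sensor
1      4       15     s5
5      2       27     s8
7      2       49     s8
0      1       49     s8
4      0       23     s5
3     -2       47     s8
2     -3       40     s8
8     -3       93     s8
6     -5       15     s5
group by sensor, mean of battery:
sensor
s5    17.666667
s8    50.833333
Name: battery, dtype: float64
reset_index():
  sensor    battery
0     s5  17.666667
1     s8  50.833333
add column battery_x4 = t['battery'] * 4:
  sensor    battery  battery_x4
0     s5  17.666667   70.666667
1     s8  50.833333  203.333333
Then the value at position 0, column 'battery_x4': 70.6666666667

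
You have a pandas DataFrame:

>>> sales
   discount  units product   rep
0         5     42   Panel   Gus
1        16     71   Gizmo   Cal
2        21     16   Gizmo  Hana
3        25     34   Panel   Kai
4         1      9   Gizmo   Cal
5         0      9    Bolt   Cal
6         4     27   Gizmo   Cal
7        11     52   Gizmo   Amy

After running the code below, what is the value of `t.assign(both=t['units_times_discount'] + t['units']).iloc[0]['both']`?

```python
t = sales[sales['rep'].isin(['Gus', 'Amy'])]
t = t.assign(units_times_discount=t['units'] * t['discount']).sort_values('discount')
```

filter rows where rep in ['Gus', 'Amy']:
   discount  units product  rep
0         5     42   Panel  Gus
7        11     52   Gizmo  Amy
add column units_times_discount = t['units'] * t['discount']:
   discount  units product  rep  units_times_discount
0         5     42   Panel  Gus                   210
7        11     52   Gizmo  Amy                   572
sort by discount:
   discount  units product  rep  units_times_discount
0         5     42   Panel  Gus                   210
7        11     52   Gizmo  Amy                   572
add column both = t['units_times_discount'] + t['units']:
   discount  units product  rep  units_times_discount  both
0         5     42   Panel  Gus                   210   252
7        11     52   Gizmo  Amy                   572   624

252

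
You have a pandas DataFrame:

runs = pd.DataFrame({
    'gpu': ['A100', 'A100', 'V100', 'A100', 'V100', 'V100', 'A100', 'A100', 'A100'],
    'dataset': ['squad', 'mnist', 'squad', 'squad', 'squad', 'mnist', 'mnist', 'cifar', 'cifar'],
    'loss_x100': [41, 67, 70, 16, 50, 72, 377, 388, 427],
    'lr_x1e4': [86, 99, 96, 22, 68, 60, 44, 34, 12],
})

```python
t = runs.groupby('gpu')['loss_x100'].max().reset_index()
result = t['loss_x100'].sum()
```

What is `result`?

group by gpu, max of loss_x100:
gpu
A100    427
V100     72
Name: loss_x100, dtype: int64
reset_index():
    gpu  loss_x100
0  A100        427
1  V100         72

499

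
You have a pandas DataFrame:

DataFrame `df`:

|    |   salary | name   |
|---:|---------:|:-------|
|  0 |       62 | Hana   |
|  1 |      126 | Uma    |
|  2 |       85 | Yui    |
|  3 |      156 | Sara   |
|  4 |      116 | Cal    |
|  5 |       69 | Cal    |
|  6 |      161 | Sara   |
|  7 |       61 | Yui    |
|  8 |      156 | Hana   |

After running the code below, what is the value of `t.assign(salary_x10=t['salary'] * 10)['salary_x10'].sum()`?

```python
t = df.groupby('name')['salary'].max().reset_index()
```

6440

group by name, max of salary:
name
Cal     116
Hana    156
Sara    161
Uma     126
Yui      85
Name: salary, dtype: int64
reset_index():
   name  salary
0   Cal     116
1  Hana     156
2  Sara     161
3   Uma     126
4   Yui      85
add column salary_x10 = t['salary'] * 10:
   name  salary  salary_x10
0   Cal     116        1160
1  Hana     156        1560
2  Sara     161        1610
3   Uma     126        1260
4   Yui      85         850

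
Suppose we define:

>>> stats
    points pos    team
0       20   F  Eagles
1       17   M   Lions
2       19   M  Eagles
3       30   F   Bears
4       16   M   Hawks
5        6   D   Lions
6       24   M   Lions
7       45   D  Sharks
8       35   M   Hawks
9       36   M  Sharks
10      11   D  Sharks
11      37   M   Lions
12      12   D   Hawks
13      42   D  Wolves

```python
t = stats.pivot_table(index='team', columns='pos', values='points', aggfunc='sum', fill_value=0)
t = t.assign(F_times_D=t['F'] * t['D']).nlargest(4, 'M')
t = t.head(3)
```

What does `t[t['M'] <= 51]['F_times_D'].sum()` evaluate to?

pivot: rows=team, cols=pos, sum(points):
pos      D   F   M
team              
Bears    0  30   0
Eagles   0  20  19
Hawks   12   0  51
Lions    6   0  78
Sharks  56   0  36
Wolves  42   0   0
add column F_times_D = t['F'] * t['D']:
pos      D   F   M  F_times_D
team                         
Bears    0  30   0          0
Eagles   0  20  19          0
Hawks   12   0  51          0
Lions    6   0  78          0
Sharks  56   0  36          0
Wolves  42   0   0          0
take 4 rows with largest M:
pos      D   F   M  F_times_D
team                         
Lions    6   0  78          0
Hawks   12   0  51          0
Sharks  56   0  36          0
Eagles   0  20  19          0
take first 3 rows:
pos      D  F   M  F_times_D
team                        
Lions    6  0  78          0
Hawks   12  0  51          0
Sharks  56  0  36          0
filter rows where M <= 51:
pos      D  F   M  F_times_D
team                        
Hawks   12  0  51          0
Sharks  56  0  36          0
sum of column 'F_times_D' → 0

0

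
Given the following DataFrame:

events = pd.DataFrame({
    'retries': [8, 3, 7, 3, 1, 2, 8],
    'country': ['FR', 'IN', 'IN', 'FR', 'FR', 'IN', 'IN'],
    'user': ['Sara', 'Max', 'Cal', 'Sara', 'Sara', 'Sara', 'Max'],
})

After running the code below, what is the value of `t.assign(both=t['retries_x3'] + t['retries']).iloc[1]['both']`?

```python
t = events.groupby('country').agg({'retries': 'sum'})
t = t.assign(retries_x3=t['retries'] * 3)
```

80

group by country, sum of retries:
         retries
country         
FR            12
IN            20
add column retries_x3 = t['retries'] * 3:
         retries  retries_x3
country                     
FR            12          36
IN            20          60
add column both = t['retries_x3'] + t['retries']:
         retries  retries_x3  both
country                           
FR            12          36    48
IN            20          60    80
Reading off the value at position 1, column 'both', we get 80.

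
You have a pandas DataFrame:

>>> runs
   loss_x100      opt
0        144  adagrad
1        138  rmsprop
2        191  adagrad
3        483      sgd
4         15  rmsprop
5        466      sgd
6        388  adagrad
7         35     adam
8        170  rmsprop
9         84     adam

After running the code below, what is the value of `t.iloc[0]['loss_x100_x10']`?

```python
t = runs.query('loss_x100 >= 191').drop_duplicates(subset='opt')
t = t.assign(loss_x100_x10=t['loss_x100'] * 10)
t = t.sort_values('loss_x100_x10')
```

1910

filter rows where loss_x100 >= 191:
   loss_x100      opt
2        191  adagrad
3        483      sgd
5        466      sgd
6        388  adagrad
drop duplicate opt (keep=first):
   loss_x100      opt
2        191  adagrad
3        483      sgd
add column loss_x100_x10 = t['loss_x100'] * 10:
   loss_x100      opt  loss_x100_x10
2        191  adagrad           1910
3        483      sgd           4830
sort by loss_x100_x10:
   loss_x100      opt  loss_x100_x10
2        191  adagrad           1910
3        483      sgd           4830
The value at position 0, column 'loss_x100_x10' is 1910.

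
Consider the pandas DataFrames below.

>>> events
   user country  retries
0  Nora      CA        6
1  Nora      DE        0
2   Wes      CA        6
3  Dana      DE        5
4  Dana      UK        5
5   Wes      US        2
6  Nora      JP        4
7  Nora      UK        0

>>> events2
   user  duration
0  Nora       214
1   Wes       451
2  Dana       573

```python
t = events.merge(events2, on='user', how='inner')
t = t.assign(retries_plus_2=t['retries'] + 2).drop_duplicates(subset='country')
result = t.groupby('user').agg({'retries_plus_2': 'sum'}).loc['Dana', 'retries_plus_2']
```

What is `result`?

merge on 'user' (how='inner') → 8 rows:
   user country  retries  duration
0  Nora      CA        6       214
1  Nora      DE        0       214
2   Wes      CA        6       451
3  Dana      DE        5       573
4  Dana      UK        5       573
5   Wes      US        2       451
6  Nora      JP        4       214
7  Nora      UK        0       214
add column retries_plus_2 = t['retries'] + 2:
   user country  retries  duration  retries_plus_2
0  Nora      CA        6       214               8
1  Nora      DE        0       214               2
2   Wes      CA        6       451               8
3  Dana      DE        5       573               7
4  Dana      UK        5       573               7
5   Wes      US        2       451               4
6  Nora      JP        4       214               6
7  Nora      UK        0       214               2
drop duplicate country (keep=first):
   user country  retries  duration  retries_plus_2
0  Nora      CA        6       214               8
1  Nora      DE        0       214               2
4  Dana      UK        5       573               7
5   Wes      US        2       451               4
6  Nora      JP        4       214               6
group by user, sum of retries_plus_2:
      retries_plus_2
user                
Dana               7
Nora              16
Wes                4
Taking the value at row 'Dana', column 'retries_plus_2' gives 7.

7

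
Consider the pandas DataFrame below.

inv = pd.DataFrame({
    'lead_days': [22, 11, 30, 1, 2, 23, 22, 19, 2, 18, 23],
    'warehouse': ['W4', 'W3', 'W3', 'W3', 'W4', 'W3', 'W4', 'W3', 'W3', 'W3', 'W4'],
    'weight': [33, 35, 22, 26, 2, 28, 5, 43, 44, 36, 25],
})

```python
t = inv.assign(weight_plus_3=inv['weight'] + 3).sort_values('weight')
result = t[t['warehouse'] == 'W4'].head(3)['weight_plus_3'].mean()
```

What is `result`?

13.6666666667

add column weight_plus_3 = inv['weight'] + 3:
    lead_days warehouse  weight  weight_plus_3
0          22        W4      33             36
1          11        W3      35             38
2          30        W3      22             25
3           1        W3      26             29
4           2        W4       2              5
5          23        W3      28             31
6          22        W4       5              8
7          19        W3      43             46
8           2        W3      44             47
9          18        W3      36             39
10         23        W4      25             28
sort by weight:
    lead_days warehouse  weight  weight_plus_3
4           2        W4       2              5
6          22        W4       5              8
2          30        W3      22             25
10         23        W4      25             28
3           1        W3      26             29
5          23        W3      28             31
0          22        W4      33             36
1          11        W3      35             38
9          18        W3      36             39
7          19        W3      43             46
8           2        W3      44             47
filter rows where warehouse == 'W4':
    lead_days warehouse  weight  weight_plus_3
4           2        W4       2              5
6          22        W4       5              8
10         23        W4      25             28
0          22        W4      33             36
take first 3 rows:
    lead_days warehouse  weight  weight_plus_3
4           2        W4       2              5
6          22        W4       5              8
10         23        W4      25             28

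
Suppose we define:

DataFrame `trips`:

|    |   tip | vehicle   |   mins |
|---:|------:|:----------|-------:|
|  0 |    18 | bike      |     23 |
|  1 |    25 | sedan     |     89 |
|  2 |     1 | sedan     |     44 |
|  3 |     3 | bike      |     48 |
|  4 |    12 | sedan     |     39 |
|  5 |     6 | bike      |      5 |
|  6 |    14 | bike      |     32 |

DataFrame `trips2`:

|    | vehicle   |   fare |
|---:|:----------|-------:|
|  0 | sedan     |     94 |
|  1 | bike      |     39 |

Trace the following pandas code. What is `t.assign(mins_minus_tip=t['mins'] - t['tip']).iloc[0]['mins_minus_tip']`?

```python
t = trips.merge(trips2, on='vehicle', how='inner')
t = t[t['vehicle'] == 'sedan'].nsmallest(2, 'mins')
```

27

merge on 'vehicle' (how='inner') → 7 rows:
   tip vehicle  mins  fare
0   18    bike    23    39
1   25   sedan    89    94
2    1   sedan    44    94
3    3    bike    48    39
4   12   sedan    39    94
5    6    bike     5    39
6   14    bike    32    39
filter rows where vehicle == 'sedan':
   tip vehicle  mins  fare
1   25   sedan    89    94
2    1   sedan    44    94
4   12   sedan    39    94
take 2 rows with smallest mins:
   tip vehicle  mins  fare
4   12   sedan    39    94
2    1   sedan    44    94
add column mins_minus_tip = t['mins'] - t['tip']:
   tip vehicle  mins  fare  mins_minus_tip
4   12   sedan    39    94              27
2    1   sedan    44    94              43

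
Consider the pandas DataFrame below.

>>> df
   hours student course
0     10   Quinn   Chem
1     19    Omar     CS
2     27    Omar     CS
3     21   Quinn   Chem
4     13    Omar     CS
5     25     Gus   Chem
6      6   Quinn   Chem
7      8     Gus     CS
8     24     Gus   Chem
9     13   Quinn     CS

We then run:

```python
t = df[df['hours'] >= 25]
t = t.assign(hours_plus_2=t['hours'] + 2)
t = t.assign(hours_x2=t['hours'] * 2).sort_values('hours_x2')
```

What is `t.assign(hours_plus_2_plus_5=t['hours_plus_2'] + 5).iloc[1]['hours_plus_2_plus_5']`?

filter rows where hours >= 25:
   hours student course
2     27    Omar     CS
5     25     Gus   Chem
add column hours_plus_2 = t['hours'] + 2:
   hours student course  hours_plus_2
2     27    Omar     CS            29
5     25     Gus   Chem            27
add column hours_x2 = t['hours'] * 2:
   hours student course  hours_plus_2  hours_x2
2     27    Omar     CS            29        54
5     25     Gus   Chem            27        50
sort by hours_x2:
   hours student course  hours_plus_2  hours_x2
5     25     Gus   Chem            27        50
2     27    Omar     CS            29        54
add column hours_plus_2_plus_5 = t['hours_plus_2'] + 5:
   hours student course  hours_plus_2  hours_x2  hours_plus_2_plus_5
5     25     Gus   Chem            27        50                   32
2     27    Omar     CS            29        54                   34
The value at position 1, column 'hours_plus_2_plus_5' is 34.

34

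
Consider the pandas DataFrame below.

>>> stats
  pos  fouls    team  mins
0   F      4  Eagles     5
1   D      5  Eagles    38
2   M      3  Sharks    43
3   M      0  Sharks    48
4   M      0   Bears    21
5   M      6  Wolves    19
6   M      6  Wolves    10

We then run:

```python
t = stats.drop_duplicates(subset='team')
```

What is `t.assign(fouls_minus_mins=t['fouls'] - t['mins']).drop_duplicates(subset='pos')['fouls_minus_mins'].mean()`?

-20.5

drop duplicate team (keep=first):
  pos  fouls    team  mins
0   F      4  Eagles     5
2   M      3  Sharks    43
4   M      0   Bears    21
5   M      6  Wolves    19
add column fouls_minus_mins = t['fouls'] - t['mins']:
  pos  fouls    team  mins  fouls_minus_mins
0   F      4  Eagles     5                -1
2   M      3  Sharks    43               -40
4   M      0   Bears    21               -21
5   M      6  Wolves    19               -13
drop duplicate pos (keep=first):
  pos  fouls    team  mins  fouls_minus_mins
0   F      4  Eagles     5                -1
2   M      3  Sharks    43               -40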